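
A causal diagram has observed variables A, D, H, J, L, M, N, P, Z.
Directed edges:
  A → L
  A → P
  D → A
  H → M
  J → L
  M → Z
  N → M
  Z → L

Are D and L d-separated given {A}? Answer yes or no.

Bayes-Ball from D | {A} reaches ∅.
L ∉ reach(D|{A}) ⇒ D ⊥ L | {A}.

Yes — D ⊥ L | {A}.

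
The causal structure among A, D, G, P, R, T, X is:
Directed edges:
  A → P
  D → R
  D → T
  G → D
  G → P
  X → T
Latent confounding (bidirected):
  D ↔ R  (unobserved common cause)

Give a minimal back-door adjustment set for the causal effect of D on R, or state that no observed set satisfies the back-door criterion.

D→R: no observed back-door set.

desc(D)\{D}={R,T}; candidates ⊆ {A,G,P,X}.
D↔R: latent back-door arc(s) into D.
size 0: {}; under {} D still reaches {G,P,R} ∋ R.
size 1: {A}, {G}, {P} …(+1); under {A} D still reaches {G,P,R} ∋ R.
size 2: {A,G}, {A,P}, {A,X} …(+3); under {A,G} D still reaches {R} ∋ R.
D↔R cannot be blocked by any observed set — no back-door set.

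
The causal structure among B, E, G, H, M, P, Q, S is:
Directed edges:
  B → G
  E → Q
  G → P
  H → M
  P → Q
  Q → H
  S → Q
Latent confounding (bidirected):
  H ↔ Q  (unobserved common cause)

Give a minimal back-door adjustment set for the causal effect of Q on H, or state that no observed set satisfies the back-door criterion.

desc(Q)\{Q}={H,M}; candidates ⊆ {B,E,G,P,S}.
Q↔H: latent back-door arc(s) into Q.
size 0: {}; under {} Q still reaches {B,E,G,H,M,P,S} ∋ H.
size 1: {B}, {E}, {G} …(+2); under {B} Q still reaches {E,G,H,M,P,S} ∋ H.
size 2: {B,E}, {B,G}, {B,P} …(+7); under {B,E} Q still reaches {G,H,M,P,S} ∋ H.
Q↔H cannot be blocked by any observed set — no back-door set.

Q→H: no observed back-door set.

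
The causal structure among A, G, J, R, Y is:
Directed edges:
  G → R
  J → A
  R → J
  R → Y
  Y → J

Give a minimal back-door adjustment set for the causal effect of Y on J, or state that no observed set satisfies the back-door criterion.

Y→J: minimal back-door set {R}.

desc(Y)\{Y}={A,J}; candidates ⊆ {G,R}.
size 0: {}; under {} Y still reaches {A,G,J,R} ∋ J.
{R}: Y⊥J given {R} in G with Y→· removed — back-door holds.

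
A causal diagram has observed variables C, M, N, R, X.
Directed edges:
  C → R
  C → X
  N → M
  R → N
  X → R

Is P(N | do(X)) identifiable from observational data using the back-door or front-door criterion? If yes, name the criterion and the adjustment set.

P(N|do(X)): backdoor, adjust for {C}.

desc(X)\{X}={M,N,R}; candidates ⊆ {C}.
size 0: {}; under {} X still reaches {C,M,N,R} ∋ N.
{C}: X⊥N given {C} in G with X→· removed — back-door holds.
P(N|do(X)) = Σ_{C} P(N|X,C)·P(C).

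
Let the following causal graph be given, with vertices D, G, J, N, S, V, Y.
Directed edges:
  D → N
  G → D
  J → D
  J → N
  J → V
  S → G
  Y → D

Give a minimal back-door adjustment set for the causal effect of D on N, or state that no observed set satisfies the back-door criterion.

D→N: minimal back-door set {J}.

desc(D)\{D}={N}; candidates ⊆ {G,J,S,V,Y}.
size 0: {}; under {} D still reaches {G,J,N,S,V,Y} ∋ N.
{J}: D⊥N given {J} in G with D→· removed — back-door holds.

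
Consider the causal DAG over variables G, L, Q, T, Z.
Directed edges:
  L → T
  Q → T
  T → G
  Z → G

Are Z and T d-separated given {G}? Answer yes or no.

Bayes-Ball from Z | {G} reaches {L,Q,T}.
T ∈ reach(Z|{G}) ⇒ Z ⊥̸ T | {G}.

No — Z and T are d-connected given {G}.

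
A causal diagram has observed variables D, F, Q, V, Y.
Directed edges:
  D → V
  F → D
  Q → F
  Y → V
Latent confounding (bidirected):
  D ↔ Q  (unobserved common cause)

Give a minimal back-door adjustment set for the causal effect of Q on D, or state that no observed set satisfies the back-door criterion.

desc(Q)\{Q}={D,F,V}; candidates ⊆ {Y}.
Q↔D: latent back-door arc(s) into Q.
size 0: {}; under {} Q still reaches {D,V} ∋ D.
size 1: {Y}; under {Y} Q still reaches {D,V} ∋ D.
Q↔D cannot be blocked by any observed set — no back-door set.

Q→D: no observed back-door set.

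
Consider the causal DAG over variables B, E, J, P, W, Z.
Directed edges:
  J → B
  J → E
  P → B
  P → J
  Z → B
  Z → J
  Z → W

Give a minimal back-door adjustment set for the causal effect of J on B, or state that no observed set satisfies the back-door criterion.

J→B: minimal back-door set {P, Z}.

desc(J)\{J}={B,E}; candidates ⊆ {P,W,Z}.
size 0: {}; under {} J still reaches {B,P,W,Z} ∋ B.
size 1: {P}, {W}, {Z}; under {P} J still reaches {B,W,Z} ∋ B.
{P,Z}: J⊥B given {P,Z} in G with J→· removed — back-door holds.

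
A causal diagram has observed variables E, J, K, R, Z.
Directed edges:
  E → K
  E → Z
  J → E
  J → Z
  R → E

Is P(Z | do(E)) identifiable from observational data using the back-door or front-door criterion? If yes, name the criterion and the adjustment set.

desc(E)\{E}={K,Z}; candidates ⊆ {J,R}.
size 0: {}; under {} E still reaches {J,R,Z} ∋ Z.
{J}: E⊥Z given {J} in G with E→· removed — back-door holds.
P(Z|do(E)) = Σ_{J} P(Z|E,J)·P(J).

P(Z|do(E)): backdoor, adjust for {J}.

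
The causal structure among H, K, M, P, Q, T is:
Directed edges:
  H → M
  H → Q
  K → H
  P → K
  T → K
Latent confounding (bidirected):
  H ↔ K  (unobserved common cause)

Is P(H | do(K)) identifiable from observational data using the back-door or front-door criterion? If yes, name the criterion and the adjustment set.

desc(K)\{K}={H,M,Q}; candidates ⊆ {P,T}.
K↔H: latent back-door arc(s) into K.
size 0: {}; under {} K still reaches {H,M,P,Q,T} ∋ H.
size 1: {P}, {T}; under {P} K still reaches {H,M,Q,T} ∋ H.
size 2: {P,T}; under {P,T} K still reaches {H,M,Q} ∋ H.
K↔H cannot be blocked by any observed set — no back-door set.
No mediator lies on a directed K→…→H path.
Neither criterion identifies P(H|do(K)) in this graph.

P(H|do(K)): not identifiable (no BD/FD set).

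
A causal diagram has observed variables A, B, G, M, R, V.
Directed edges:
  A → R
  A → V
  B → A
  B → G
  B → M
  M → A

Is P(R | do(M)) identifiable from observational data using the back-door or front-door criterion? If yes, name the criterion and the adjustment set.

P(R|do(M)): backdoor, adjust for {B}.

desc(M)\{M}={A,R,V}; candidates ⊆ {B,G}.
size 0: {}; under {} M still reaches {A,B,G,R,V} ∋ R.
{B}: M⊥R given {B} in G with M→· removed — back-door holds.
P(R|do(M)) = Σ_{B} P(R|M,B)·P(B).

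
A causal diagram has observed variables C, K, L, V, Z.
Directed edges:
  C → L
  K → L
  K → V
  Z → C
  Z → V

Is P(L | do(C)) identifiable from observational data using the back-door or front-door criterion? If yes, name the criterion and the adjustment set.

P(L|do(C)): backdoor, adjust for ∅.

desc(C)\{C}={L}; candidates ⊆ {K,V,Z}.
∅: C⊥L given ∅ in G with C→· removed — back-door holds.
P(L|do(C)) = P(L|C) — no adjustment needed.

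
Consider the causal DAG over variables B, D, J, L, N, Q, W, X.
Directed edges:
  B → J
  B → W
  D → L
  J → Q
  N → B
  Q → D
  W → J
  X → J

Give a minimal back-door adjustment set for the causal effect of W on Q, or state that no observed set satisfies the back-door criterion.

W→Q: minimal back-door set {B}.

desc(W)\{W}={D,J,L,Q}; candidates ⊆ {B,N,X}.
size 0: {}; under {} W still reaches {B,D,J,L,N,Q} ∋ Q.
{B}: W⊥Q given {B} in G with W→· removed — back-door holds.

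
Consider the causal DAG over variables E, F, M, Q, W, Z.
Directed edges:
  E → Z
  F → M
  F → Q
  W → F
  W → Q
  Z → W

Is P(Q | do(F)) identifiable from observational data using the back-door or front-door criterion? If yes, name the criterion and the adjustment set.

desc(F)\{F}={M,Q}; candidates ⊆ {E,W,Z}.
size 0: {}; under {} F still reaches {E,Q,W,Z} ∋ Q.
{W}: F⊥Q given {W} in G with F→· removed — back-door holds.
P(Q|do(F)) = Σ_{W} P(Q|F,W)·P(W).

P(Q|do(F)): backdoor, adjust for {W}.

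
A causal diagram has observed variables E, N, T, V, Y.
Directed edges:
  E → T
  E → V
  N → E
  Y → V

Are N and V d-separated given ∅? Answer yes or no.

No — N and V are d-connected given ∅.

Bayes-Ball from N | ∅ reaches {E,T,V}.
V ∈ reach(N|∅) ⇒ N ⊥̸ V | ∅.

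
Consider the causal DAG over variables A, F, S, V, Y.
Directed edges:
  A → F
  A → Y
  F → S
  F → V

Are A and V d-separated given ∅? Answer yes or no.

No — A and V are d-connected given ∅.

Bayes-Ball from A | ∅ reaches {F,S,V,Y}.
V ∈ reach(A|∅) ⇒ A ⊥̸ V | ∅.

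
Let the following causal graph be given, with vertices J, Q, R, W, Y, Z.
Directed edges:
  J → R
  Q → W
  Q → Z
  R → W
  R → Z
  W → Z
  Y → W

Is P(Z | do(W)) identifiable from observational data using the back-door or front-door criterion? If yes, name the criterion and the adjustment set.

P(Z|do(W)): backdoor, adjust for {Q, R}.

desc(W)\{W}={Z}; candidates ⊆ {J,Q,R,Y}.
size 0: {}; under {} W still reaches {J,Q,R,Y,Z} ∋ Z.
size 1: {J}, {Q}, {R} …(+1); under {J} W still reaches {Q,R,Y,Z} ∋ Z.
{Q,R}: W⊥Z given {Q,R} in G with W→· removed — back-door holds.
P(Z|do(W)) = Σ_{Q,R} P(Z|W,Q,R)·P(Q,R).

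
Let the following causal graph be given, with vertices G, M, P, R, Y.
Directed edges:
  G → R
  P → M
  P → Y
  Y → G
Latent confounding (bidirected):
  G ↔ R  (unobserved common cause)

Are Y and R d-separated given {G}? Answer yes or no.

No — Y and R are d-connected given {G}.

Bayes-Ball from Y | {G} reaches {M,P,R}.
R ∈ reach(Y|{G}) ⇒ Y ⊥̸ R | {G}.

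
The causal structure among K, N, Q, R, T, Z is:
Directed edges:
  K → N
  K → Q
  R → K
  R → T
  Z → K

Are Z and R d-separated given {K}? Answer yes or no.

No — Z and R are d-connected given {K}.

Bayes-Ball from Z | {K} reaches {R,T}.
R ∈ reach(Z|{K}) ⇒ Z ⊥̸ R | {K}.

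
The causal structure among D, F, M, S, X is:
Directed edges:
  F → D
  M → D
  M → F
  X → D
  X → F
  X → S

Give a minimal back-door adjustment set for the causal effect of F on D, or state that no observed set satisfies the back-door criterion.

F→D: minimal back-door set {M, X}.

desc(F)\{F}={D}; candidates ⊆ {M,S,X}.
size 0: {}; under {} F still reaches {D,M,S,X} ∋ D.
size 1: {M}, {S}, {X}; under {M} F still reaches {D,S,X} ∋ D.
{M,X}: F⊥D given {M,X} in G with F→· removed — back-door holds.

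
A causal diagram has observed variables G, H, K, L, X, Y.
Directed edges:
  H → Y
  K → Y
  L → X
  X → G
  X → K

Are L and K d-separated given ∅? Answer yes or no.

No — L and K are d-connected given ∅.

Bayes-Ball from L | ∅ reaches {G,K,X,Y}.
K ∈ reach(L|∅) ⇒ L ⊥̸ K | ∅.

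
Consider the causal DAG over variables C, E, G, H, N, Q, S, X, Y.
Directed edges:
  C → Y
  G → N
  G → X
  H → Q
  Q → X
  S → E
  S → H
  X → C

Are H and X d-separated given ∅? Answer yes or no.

No — H and X are d-connected given ∅.

Bayes-Ball from H | ∅ reaches {C,E,Q,S,X,Y}.
X ∈ reach(H|∅) ⇒ H ⊥̸ X | ∅.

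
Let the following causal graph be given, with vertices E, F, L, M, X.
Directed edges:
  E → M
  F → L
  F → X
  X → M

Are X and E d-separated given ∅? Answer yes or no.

Yes — X ⊥ E | ∅.

Bayes-Ball from X | ∅ reaches {F,L,M}.
E ∉ reach(X|∅) ⇒ X ⊥ E | ∅.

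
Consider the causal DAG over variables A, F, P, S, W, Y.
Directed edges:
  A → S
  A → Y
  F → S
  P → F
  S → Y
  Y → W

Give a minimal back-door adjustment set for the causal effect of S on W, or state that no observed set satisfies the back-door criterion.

desc(S)\{S}={W,Y}; candidates ⊆ {A,F,P}.
size 0: {}; under {} S still reaches {A,F,P,W,Y} ∋ W.
{A}: S⊥W given {A} in G with S→· removed — back-door holds.

S→W: minimal back-door set {A}.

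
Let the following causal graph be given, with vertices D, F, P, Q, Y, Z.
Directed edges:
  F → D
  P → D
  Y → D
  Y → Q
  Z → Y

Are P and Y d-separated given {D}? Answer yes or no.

Bayes-Ball from P | {D} reaches {F,Q,Y,Z}.
Y ∈ reach(P|{D}) ⇒ P ⊥̸ Y | {D}.

No — P and Y are d-connected given {D}.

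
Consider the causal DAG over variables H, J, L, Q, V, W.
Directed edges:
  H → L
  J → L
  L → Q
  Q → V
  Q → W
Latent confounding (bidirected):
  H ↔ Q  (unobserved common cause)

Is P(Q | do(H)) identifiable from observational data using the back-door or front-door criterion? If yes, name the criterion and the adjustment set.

P(Q|do(H)): frontdoor, adjust for {L}.

desc(H)\{H}={L,Q,V,W}; candidates ⊆ {J}.
H↔Q: latent back-door arc(s) into H.
size 0: {}; under {} H still reaches {Q,V,W} ∋ Q.
size 1: {J}; under {J} H still reaches {Q,V,W} ∋ Q.
H↔Q cannot be blocked by any observed set — no back-door set.
{L}: (i) intercepts every directed H→Q path; (ii) no back-door H→{L}; (iii) {H} blocks every back-door {L}→Q. Front-door holds.
P(Q|do(H)) = Σ_{L} P(L|H) Σ_{H'} P(Q|L,H')P(H').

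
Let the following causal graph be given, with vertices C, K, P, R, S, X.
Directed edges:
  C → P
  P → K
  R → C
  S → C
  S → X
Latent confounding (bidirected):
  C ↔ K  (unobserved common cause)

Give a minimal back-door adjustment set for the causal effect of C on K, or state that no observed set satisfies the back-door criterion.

desc(C)\{C}={K,P}; candidates ⊆ {R,S,X}.
C↔K: latent back-door arc(s) into C.
size 0: {}; under {} C still reaches {K,R,S,X} ∋ K.
size 1: {R}, {S}, {X}; under {R} C still reaches {K,S,X} ∋ K.
size 2: {R,S}, {R,X}, {S,X}; under {R,S} C still reaches {K} ∋ K.
C↔K cannot be blocked by any observed set — no back-door set.

C→K: no observed back-door set.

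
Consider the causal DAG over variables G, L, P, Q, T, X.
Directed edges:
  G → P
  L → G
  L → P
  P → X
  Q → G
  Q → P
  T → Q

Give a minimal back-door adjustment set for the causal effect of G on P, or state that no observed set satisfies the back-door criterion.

G→P: minimal back-door set {L, Q}.

desc(G)\{G}={P,X}; candidates ⊆ {L,Q,T}.
size 0: {}; under {} G still reaches {L,P,Q,T,X} ∋ P.
size 1: {L}, {Q}, {T}; under {L} G still reaches {P,Q,T,X} ∋ P.
{L,Q}: G⊥P given {L,Q} in G with G→· removed — back-door holds.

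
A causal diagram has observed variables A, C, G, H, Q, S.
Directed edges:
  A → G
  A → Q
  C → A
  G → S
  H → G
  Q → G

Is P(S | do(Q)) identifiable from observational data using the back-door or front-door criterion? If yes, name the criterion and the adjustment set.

P(S|do(Q)): backdoor, adjust for {A}.

desc(Q)\{Q}={G,S}; candidates ⊆ {A,C,H}.
size 0: {}; under {} Q still reaches {A,C,G,S} ∋ S.
{A}: Q⊥S given {A} in G with Q→· removed — back-door holds.
P(S|do(Q)) = Σ_{A} P(S|Q,A)·P(A).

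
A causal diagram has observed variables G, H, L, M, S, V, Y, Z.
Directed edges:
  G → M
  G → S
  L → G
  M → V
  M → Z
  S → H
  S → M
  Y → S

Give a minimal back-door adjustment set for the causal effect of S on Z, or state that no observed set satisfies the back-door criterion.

S→Z: minimal back-door set {G}.

desc(S)\{S}={H,M,V,Z}; candidates ⊆ {G,L,Y}.
size 0: {}; under {} S still reaches {G,L,M,V,Y,Z} ∋ Z.
{G}: S⊥Z given {G} in G with S→· removed — back-door holds.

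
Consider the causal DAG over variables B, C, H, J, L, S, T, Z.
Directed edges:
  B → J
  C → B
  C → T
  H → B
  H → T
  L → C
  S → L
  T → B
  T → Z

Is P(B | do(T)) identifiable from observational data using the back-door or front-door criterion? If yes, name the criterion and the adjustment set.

P(B|do(T)): backdoor, adjust for {C, H}.

desc(T)\{T}={B,J,Z}; candidates ⊆ {C,H,L,S}.
size 0: {}; under {} T still reaches {B,C,H,J,L,S} ∋ B.
size 1: {C}, {H}, {L} …(+1); under {C} T still reaches {B,H,J} ∋ B.
{C,H}: T⊥B given {C,H} in G with T→· removed — back-door holds.
P(B|do(T)) = Σ_{C,H} P(B|T,C,H)·P(C,H).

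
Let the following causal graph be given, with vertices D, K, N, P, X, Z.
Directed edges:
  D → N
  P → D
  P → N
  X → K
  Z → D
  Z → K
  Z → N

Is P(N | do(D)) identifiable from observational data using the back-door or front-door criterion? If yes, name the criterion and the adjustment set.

P(N|do(D)): backdoor, adjust for {P, Z}.

desc(D)\{D}={N}; candidates ⊆ {K,P,X,Z}.
size 0: {}; under {} D still reaches {K,N,P,Z} ∋ N.
size 1: {K}, {P}, {X} …(+1); under {K} D still reaches {N,P,X,Z} ∋ N.
{P,Z}: D⊥N given {P,Z} in G with D→· removed — back-door holds.
P(N|do(D)) = Σ_{P,Z} P(N|D,P,Z)·P(P,Z).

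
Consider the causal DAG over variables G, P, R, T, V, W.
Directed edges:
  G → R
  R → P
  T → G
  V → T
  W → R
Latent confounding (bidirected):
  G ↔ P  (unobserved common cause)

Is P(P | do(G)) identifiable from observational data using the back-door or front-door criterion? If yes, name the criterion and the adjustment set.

P(P|do(G)): frontdoor, adjust for {R}.

desc(G)\{G}={P,R}; candidates ⊆ {T,V,W}.
G↔P: latent back-door arc(s) into G.
size 0: {}; under {} G still reaches {P,T,V} ∋ P.
size 1: {T}, {V}, {W}; under {T} G still reaches {P} ∋ P.
size 2: {T,V}, {T,W}, {V,W}; under {T,V} G still reaches {P} ∋ P.
G↔P cannot be blocked by any observed set — no back-door set.
{R}: (i) intercepts every directed G→P path; (ii) no back-door G→{R}; (iii) {G} blocks every back-door {R}→P. Front-door holds.
P(P|do(G)) = Σ_{R} P(R|G) Σ_{G'} P(P|R,G')P(G').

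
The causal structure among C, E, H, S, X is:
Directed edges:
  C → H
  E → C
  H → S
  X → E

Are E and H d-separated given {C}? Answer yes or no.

Bayes-Ball from E | {C} reaches {X}.
H ∉ reach(E|{C}) ⇒ E ⊥ H | {C}.

Yes — E ⊥ H | {C}.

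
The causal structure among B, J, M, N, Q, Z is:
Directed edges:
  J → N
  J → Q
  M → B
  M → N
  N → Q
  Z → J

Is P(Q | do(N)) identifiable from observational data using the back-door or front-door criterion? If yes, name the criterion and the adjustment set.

desc(N)\{N}={Q}; candidates ⊆ {B,J,M,Z}.
size 0: {}; under {} N still reaches {B,J,M,Q,Z} ∋ Q.
{J}: N⊥Q given {J} in G with N→· removed — back-door holds.
P(Q|do(N)) = Σ_{J} P(Q|N,J)·P(J).

P(Q|do(N)): backdoor, adjust for {J}.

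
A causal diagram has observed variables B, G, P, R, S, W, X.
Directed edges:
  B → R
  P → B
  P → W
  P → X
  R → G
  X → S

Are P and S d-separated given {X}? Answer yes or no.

Yes — P ⊥ S | {X}.

Bayes-Ball from P | {X} reaches {B,G,R,W}.
S ∉ reach(P|{X}) ⇒ P ⊥ S | {X}.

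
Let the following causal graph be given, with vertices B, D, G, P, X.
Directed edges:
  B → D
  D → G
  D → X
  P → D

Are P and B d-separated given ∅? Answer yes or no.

Yes — P ⊥ B | ∅.

Bayes-Ball from P | ∅ reaches {D,G,X}.
B ∉ reach(P|∅) ⇒ P ⊥ B | ∅.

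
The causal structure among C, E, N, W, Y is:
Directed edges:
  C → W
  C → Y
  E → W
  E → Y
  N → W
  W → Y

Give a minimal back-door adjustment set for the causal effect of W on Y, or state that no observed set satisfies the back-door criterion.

W→Y: minimal back-door set {C, E}.

desc(W)\{W}={Y}; candidates ⊆ {C,E,N}.
size 0: {}; under {} W still reaches {C,E,N,Y} ∋ Y.
size 1: {C}, {E}, {N}; under {C} W still reaches {E,N,Y} ∋ Y.
{C,E}: W⊥Y given {C,E} in G with W→· removed — back-door holds.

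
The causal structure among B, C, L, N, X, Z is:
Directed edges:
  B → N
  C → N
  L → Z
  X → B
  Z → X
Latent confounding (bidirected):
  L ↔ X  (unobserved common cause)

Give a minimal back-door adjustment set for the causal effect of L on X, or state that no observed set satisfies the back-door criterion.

L→X: no observed back-door set.

desc(L)\{L}={B,N,X,Z}; candidates ⊆ {C}.
L↔X: latent back-door arc(s) into L.
size 0: {}; under {} L still reaches {B,N,X} ∋ X.
size 1: {C}; under {C} L still reaches {B,N,X} ∋ X.
L↔X cannot be blocked by any observed set — no back-door set.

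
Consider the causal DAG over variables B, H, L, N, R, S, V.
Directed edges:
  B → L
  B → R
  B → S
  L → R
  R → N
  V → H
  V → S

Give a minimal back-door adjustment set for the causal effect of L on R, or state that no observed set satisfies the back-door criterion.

L→R: minimal back-door set {B}.

desc(L)\{L}={N,R}; candidates ⊆ {B,H,S,V}.
size 0: {}; under {} L still reaches {B,N,R,S} ∋ R.
{B}: L⊥R given {B} in G with L→· removed — back-door holds.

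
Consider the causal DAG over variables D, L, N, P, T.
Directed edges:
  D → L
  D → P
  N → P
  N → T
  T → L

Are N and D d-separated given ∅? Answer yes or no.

Bayes-Ball from N | ∅ reaches {L,P,T}.
D ∉ reach(N|∅) ⇒ N ⊥ D | ∅.

Yes — N ⊥ D | ∅.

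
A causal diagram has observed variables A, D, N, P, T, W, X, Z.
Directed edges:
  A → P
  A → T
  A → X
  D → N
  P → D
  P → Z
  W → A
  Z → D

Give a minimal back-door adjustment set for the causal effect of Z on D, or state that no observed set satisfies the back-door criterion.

Z→D: minimal back-door set {P}.

desc(Z)\{Z}={D,N}; candidates ⊆ {A,P,T,W,X}.
size 0: {}; under {} Z still reaches {A,D,N,P,T,W,X} ∋ D.
{P}: Z⊥D given {P} in G with Z→· removed — back-door holds.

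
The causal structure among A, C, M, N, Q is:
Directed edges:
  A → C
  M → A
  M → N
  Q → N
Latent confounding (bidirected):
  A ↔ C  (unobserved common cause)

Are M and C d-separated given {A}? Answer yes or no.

Bayes-Ball from M | {A} reaches {C,N}.
C ∈ reach(M|{A}) ⇒ M ⊥̸ C | {A}.

No — M and C are d-connected given {A}.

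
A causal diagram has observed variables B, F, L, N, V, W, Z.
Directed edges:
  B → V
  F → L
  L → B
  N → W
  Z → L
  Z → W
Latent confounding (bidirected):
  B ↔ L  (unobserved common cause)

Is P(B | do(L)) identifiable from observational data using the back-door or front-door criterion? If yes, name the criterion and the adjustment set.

desc(L)\{L}={B,V}; candidates ⊆ {F,N,W,Z}.
L↔B: latent back-door arc(s) into L.
size 0: {}; under {} L still reaches {B,F,V,W,Z} ∋ B.
size 1: {F}, {N}, {W} …(+1); under {F} L still reaches {B,V,W,Z} ∋ B.
size 2: {F,N}, {F,W}, {F,Z} …(+3); under {F,N} L still reaches {B,V,W,Z} ∋ B.
L↔B cannot be blocked by any observed set — no back-door set.
No mediator lies on a directed L→…→B path.
Neither criterion identifies P(B|do(L)) in this graph.

P(B|do(L)): not identifiable (no BD/FD set).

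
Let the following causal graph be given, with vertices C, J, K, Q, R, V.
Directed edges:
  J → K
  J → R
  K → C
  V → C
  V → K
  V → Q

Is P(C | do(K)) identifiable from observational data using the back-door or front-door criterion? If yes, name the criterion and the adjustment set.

P(C|do(K)): backdoor, adjust for {V}.

desc(K)\{K}={C}; candidates ⊆ {J,Q,R,V}.
size 0: {}; under {} K still reaches {C,J,Q,R,V} ∋ C.
{V}: K⊥C given {V} in G with K→· removed — back-door holds.
P(C|do(K)) = Σ_{V} P(C|K,V)·P(V).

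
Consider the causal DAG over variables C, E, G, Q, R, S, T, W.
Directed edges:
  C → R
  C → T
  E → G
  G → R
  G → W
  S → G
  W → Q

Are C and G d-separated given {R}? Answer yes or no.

No — C and G are d-connected given {R}.

Bayes-Ball from C | {R} reaches {E,G,Q,S,T,W}.
G ∈ reach(C|{R}) ⇒ C ⊥̸ G | {R}.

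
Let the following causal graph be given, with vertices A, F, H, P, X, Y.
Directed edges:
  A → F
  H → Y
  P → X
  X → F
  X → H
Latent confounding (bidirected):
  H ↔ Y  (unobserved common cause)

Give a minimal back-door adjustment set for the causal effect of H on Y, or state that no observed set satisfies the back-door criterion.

H→Y: no observed back-door set.

desc(H)\{H}={Y}; candidates ⊆ {A,F,P,X}.
H↔Y: latent back-door arc(s) into H.
size 0: {}; under {} H still reaches {F,P,X,Y} ∋ Y.
size 1: {A}, {F}, {P} …(+1); under {A} H still reaches {F,P,X,Y} ∋ Y.
size 2: {A,F}, {A,P}, {A,X} …(+3); under {A,F} H still reaches {P,X,Y} ∋ Y.
H↔Y cannot be blocked by any observed set — no back-door set.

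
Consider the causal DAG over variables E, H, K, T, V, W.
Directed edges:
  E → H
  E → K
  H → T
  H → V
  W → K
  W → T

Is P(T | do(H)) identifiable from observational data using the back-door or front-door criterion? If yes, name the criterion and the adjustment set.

desc(H)\{H}={T,V}; candidates ⊆ {E,K,W}.
∅: H⊥T given ∅ in G with H→· removed — back-door holds.
P(T|do(H)) = P(T|H) — no adjustment needed.

P(T|do(H)): backdoor, adjust for ∅.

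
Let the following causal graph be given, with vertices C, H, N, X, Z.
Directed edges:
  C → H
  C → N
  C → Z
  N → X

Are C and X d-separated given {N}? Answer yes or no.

Yes — C ⊥ X | {N}.

Bayes-Ball from C | {N} reaches {H,Z}.
X ∉ reach(C|{N}) ⇒ C ⊥ X | {N}.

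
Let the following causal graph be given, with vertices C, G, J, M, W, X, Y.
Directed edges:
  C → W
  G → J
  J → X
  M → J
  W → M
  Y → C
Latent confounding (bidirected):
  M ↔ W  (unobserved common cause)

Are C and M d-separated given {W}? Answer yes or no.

Bayes-Ball from C | {W} reaches {J,M,X,Y}.
M ∈ reach(C|{W}) ⇒ C ⊥̸ M | {W}.

No — C and M are d-connected given {W}.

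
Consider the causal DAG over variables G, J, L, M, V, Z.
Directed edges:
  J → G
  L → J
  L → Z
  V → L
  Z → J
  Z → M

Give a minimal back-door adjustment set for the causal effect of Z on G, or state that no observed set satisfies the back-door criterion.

desc(Z)\{Z}={G,J,M}; candidates ⊆ {L,V}.
size 0: {}; under {} Z still reaches {G,J,L,V} ∋ G.
{L}: Z⊥G given {L} in G with Z→· removed — back-door holds.

Z→G: minimal back-door set {L}.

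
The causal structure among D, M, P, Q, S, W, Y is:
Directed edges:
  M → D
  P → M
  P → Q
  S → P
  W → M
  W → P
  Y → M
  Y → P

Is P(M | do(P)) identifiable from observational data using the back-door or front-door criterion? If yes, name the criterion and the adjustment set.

desc(P)\{P}={D,M,Q}; candidates ⊆ {S,W,Y}.
size 0: {}; under {} P still reaches {D,M,S,W,Y} ∋ M.
size 1: {S}, {W}, {Y}; under {S} P still reaches {D,M,W,Y} ∋ M.
{W,Y}: P⊥M given {W,Y} in G with P→· removed — back-door holds.
P(M|do(P)) = Σ_{W,Y} P(M|P,W,Y)·P(W,Y).

P(M|do(P)): backdoor, adjust for {W, Y}.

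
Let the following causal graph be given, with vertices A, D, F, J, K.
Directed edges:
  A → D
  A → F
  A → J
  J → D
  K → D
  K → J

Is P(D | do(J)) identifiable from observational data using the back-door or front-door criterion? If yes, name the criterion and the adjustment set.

desc(J)\{J}={D}; candidates ⊆ {A,F,K}.
size 0: {}; under {} J still reaches {A,D,F,K} ∋ D.
size 1: {A}, {F}, {K}; under {A} J still reaches {D,K} ∋ D.
{A,K}: J⊥D given {A,K} in G with J→· removed — back-door holds.
P(D|do(J)) = Σ_{A,K} P(D|J,A,K)·P(A,K).

P(D|do(J)): backdoor, adjust for {A, K}.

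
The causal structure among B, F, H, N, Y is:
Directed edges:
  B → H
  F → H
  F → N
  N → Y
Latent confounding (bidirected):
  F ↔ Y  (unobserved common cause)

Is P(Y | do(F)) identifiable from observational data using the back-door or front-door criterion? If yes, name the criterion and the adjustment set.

desc(F)\{F}={H,N,Y}; candidates ⊆ {B}.
F↔Y: latent back-door arc(s) into F.
size 0: {}; under {} F still reaches {Y} ∋ Y.
size 1: {B}; under {B} F still reaches {Y} ∋ Y.
F↔Y cannot be blocked by any observed set — no back-door set.
{N}: (i) intercepts every directed F→Y path; (ii) no back-door F→{N}; (iii) {F} blocks every back-door {N}→Y. Front-door holds.
P(Y|do(F)) = Σ_{N} P(N|F) Σ_{F'} P(Y|N,F')P(F').

P(Y|do(F)): frontdoor, adjust for {N}.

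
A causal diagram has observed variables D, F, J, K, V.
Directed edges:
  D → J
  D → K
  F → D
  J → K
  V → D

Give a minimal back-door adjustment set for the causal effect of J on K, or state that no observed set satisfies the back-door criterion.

J→K: minimal back-door set {D}.

desc(J)\{J}={K}; candidates ⊆ {D,F,V}.
size 0: {}; under {} J still reaches {D,F,K,V} ∋ K.
{D}: J⊥K given {D} in G with J→· removed — back-door holds.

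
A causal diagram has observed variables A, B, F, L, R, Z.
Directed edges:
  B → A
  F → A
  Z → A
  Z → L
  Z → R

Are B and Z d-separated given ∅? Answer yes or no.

Yes — B ⊥ Z | ∅.

Bayes-Ball from B | ∅ reaches {A}.
Z ∉ reach(B|∅) ⇒ B ⊥ Z | ∅.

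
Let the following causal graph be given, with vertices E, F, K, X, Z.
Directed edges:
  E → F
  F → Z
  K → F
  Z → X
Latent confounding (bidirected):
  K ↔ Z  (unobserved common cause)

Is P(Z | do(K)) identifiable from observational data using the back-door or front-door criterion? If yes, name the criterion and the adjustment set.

P(Z|do(K)): frontdoor, adjust for {F}.

desc(K)\{K}={F,X,Z}; candidates ⊆ {E}.
K↔Z: latent back-door arc(s) into K.
size 0: {}; under {} K still reaches {X,Z} ∋ Z.
size 1: {E}; under {E} K still reaches {X,Z} ∋ Z.
K↔Z cannot be blocked by any observed set — no back-door set.
{F}: (i) intercepts every directed K→Z path; (ii) no back-door K→{F}; (iii) {K} blocks every back-door {F}→Z. Front-door holds.
P(Z|do(K)) = Σ_{F} P(F|K) Σ_{K'} P(Z|F,K')P(K').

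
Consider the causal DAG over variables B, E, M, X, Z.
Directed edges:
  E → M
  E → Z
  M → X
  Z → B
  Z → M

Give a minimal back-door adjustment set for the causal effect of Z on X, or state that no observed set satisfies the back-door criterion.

desc(Z)\{Z}={B,M,X}; candidates ⊆ {E}.
size 0: {}; under {} Z still reaches {E,M,X} ∋ X.
{E}: Z⊥X given {E} in G with Z→· removed — back-door holds.

Z→X: minimal back-door set {E}.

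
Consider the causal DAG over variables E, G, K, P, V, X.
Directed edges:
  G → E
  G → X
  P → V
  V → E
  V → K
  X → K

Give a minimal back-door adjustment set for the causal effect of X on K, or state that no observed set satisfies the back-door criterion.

X→K: minimal back-door set ∅.

desc(X)\{X}={K}; candidates ⊆ {E,G,P,V}.
∅: X⊥K given ∅ in G with X→· removed — back-door holds.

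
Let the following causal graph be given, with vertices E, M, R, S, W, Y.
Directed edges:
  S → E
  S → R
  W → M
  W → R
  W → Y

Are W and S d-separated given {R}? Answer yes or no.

No — W and S are d-connected given {R}.

Bayes-Ball from W | {R} reaches {E,M,S,Y}.
S ∈ reach(W|{R}) ⇒ W ⊥̸ S | {R}.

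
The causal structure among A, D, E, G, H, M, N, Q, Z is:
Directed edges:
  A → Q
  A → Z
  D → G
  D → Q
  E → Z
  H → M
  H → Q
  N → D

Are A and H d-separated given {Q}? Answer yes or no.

Bayes-Ball from A | {Q} reaches {D,G,H,M,N,Z}.
H ∈ reach(A|{Q}) ⇒ A ⊥̸ H | {Q}.

No — A and H are d-connected given {Q}.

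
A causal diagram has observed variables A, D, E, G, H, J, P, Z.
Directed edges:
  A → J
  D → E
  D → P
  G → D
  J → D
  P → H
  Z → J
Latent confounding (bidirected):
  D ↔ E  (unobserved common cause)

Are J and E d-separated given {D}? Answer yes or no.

No — J and E are d-connected given {D}.

Bayes-Ball from J | {D} reaches {A,E,G,Z}.
E ∈ reach(J|{D}) ⇒ J ⊥̸ E | {D}.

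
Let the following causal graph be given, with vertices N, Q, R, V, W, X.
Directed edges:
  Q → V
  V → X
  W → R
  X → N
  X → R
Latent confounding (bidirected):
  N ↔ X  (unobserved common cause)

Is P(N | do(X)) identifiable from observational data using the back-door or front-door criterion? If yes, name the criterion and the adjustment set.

P(N|do(X)): not identifiable (no BD/FD set).

desc(X)\{X}={N,R}; candidates ⊆ {Q,V,W}.
X↔N: latent back-door arc(s) into X.
size 0: {}; under {} X still reaches {N,Q,V} ∋ N.
size 1: {Q}, {V}, {W}; under {Q} X still reaches {N,V} ∋ N.
size 2: {Q,V}, {Q,W}, {V,W}; under {Q,V} X still reaches {N} ∋ N.
X↔N cannot be blocked by any observed set — no back-door set.
No mediator lies on a directed X→…→N path.
Neither criterion identifies P(N|do(X)) in this graph.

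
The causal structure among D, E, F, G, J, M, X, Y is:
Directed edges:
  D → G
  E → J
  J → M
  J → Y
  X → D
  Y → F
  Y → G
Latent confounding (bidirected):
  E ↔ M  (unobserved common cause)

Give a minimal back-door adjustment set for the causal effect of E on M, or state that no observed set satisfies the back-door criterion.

desc(E)\{E}={F,G,J,M,Y}; candidates ⊆ {D,X}.
E↔M: latent back-door arc(s) into E.
size 0: {}; under {} E still reaches {M} ∋ M.
size 1: {D}, {X}; under {D} E still reaches {M} ∋ M.
size 2: {D,X}; under {D,X} E still reaches {M} ∋ M.
E↔M cannot be blocked by any observed set — no back-door set.

E→M: no observed back-door set.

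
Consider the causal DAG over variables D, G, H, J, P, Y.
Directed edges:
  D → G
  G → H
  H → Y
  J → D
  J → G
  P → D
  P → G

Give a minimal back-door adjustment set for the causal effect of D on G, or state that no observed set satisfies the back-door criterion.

desc(D)\{D}={G,H,Y}; candidates ⊆ {J,P}.
size 0: {}; under {} D still reaches {G,H,J,P,Y} ∋ G.
size 1: {J}, {P}; under {J} D still reaches {G,H,P,Y} ∋ G.
{J,P}: D⊥G given {J,P} in G with D→· removed — back-door holds.

D→G: minimal back-door set {J, P}.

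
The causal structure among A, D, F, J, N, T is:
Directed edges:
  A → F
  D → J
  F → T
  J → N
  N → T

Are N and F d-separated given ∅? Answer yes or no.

Bayes-Ball from N | ∅ reaches {D,J,T}.
F ∉ reach(N|∅) ⇒ N ⊥ F | ∅.

Yes — N ⊥ F | ∅.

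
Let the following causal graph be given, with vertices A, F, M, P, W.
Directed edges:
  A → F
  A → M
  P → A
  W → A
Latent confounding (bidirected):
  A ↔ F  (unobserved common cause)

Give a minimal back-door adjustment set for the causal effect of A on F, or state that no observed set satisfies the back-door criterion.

desc(A)\{A}={F,M}; candidates ⊆ {P,W}.
A↔F: latent back-door arc(s) into A.
size 0: {}; under {} A still reaches {F,P,W} ∋ F.
size 1: {P}, {W}; under {P} A still reaches {F,W} ∋ F.
size 2: {P,W}; under {P,W} A still reaches {F} ∋ F.
A↔F cannot be blocked by any observed set — no back-door set.

A→F: no observed back-door set.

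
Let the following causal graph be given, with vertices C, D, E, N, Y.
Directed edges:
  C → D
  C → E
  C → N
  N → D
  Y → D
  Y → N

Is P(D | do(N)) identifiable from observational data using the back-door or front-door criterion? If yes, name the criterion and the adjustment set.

desc(N)\{N}={D}; candidates ⊆ {C,E,Y}.
size 0: {}; under {} N still reaches {C,D,E,Y} ∋ D.
size 1: {C}, {E}, {Y}; under {C} N still reaches {D,Y} ∋ D.
{C,Y}: N⊥D given {C,Y} in G with N→· removed — back-door holds.
P(D|do(N)) = Σ_{C,Y} P(D|N,C,Y)·P(C,Y).

P(D|do(N)): backdoor, adjust for {C, Y}.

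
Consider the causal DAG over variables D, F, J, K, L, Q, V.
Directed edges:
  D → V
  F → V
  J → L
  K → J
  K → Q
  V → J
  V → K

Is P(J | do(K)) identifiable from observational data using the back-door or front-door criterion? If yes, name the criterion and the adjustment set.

P(J|do(K)): backdoor, adjust for {V}.

desc(K)\{K}={J,L,Q}; candidates ⊆ {D,F,V}.
size 0: {}; under {} K still reaches {D,F,J,L,V} ∋ J.
{V}: K⊥J given {V} in G with K→· removed — back-door holds.
P(J|do(K)) = Σ_{V} P(J|K,V)·P(V).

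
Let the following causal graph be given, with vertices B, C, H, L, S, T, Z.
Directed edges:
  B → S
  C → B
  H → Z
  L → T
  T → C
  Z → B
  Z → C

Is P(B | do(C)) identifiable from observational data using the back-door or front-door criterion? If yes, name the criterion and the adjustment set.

desc(C)\{C}={B,S}; candidates ⊆ {H,L,T,Z}.
size 0: {}; under {} C still reaches {B,H,L,S,T,Z} ∋ B.
{Z}: C⊥B given {Z} in G with C→· removed — back-door holds.
P(B|do(C)) = Σ_{Z} P(B|C,Z)·P(Z).

P(B|do(C)): backdoor, adjust for {Z}.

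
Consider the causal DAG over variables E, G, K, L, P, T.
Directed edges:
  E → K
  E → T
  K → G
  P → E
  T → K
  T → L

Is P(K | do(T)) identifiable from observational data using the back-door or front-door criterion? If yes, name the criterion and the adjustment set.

desc(T)\{T}={G,K,L}; candidates ⊆ {E,P}.
size 0: {}; under {} T still reaches {E,G,K,P} ∋ K.
{E}: T⊥K given {E} in G with T→· removed — back-door holds.
P(K|do(T)) = Σ_{E} P(K|T,E)·P(E).

P(K|do(T)): backdoor, adjust for {E}.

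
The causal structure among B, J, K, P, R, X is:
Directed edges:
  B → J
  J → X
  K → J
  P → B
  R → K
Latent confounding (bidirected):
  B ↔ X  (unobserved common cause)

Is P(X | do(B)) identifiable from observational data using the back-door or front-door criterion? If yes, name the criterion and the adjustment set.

desc(B)\{B}={J,X}; candidates ⊆ {K,P,R}.
B↔X: latent back-door arc(s) into B.
size 0: {}; under {} B still reaches {P,X} ∋ X.
size 1: {K}, {P}, {R}; under {K} B still reaches {P,X} ∋ X.
size 2: {K,P}, {K,R}, {P,R}; under {K,P} B still reaches {X} ∋ X.
B↔X cannot be blocked by any observed set — no back-door set.
{J}: (i) intercepts every directed B→X path; (ii) no back-door B→{J}; (iii) {B} blocks every back-door {J}→X. Front-door holds.
P(X|do(B)) = Σ_{J} P(J|B) Σ_{B'} P(X|J,B')P(B').

P(X|do(B)): frontdoor, adjust for {J}.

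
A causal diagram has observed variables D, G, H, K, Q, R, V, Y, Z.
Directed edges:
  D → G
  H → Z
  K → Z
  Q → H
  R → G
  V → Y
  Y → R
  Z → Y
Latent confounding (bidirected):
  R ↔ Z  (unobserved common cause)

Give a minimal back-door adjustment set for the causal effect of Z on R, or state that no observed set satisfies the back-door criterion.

Z→R: no observed back-door set.

desc(Z)\{Z}={G,R,Y}; candidates ⊆ {D,H,K,Q,V}.
Z↔R: latent back-door arc(s) into Z.
size 0: {}; under {} Z still reaches {G,H,K,Q,R} ∋ R.
size 1: {D}, {H}, {K} …(+2); under {D} Z still reaches {G,H,K,Q,R} ∋ R.
size 2: {D,H}, {D,K}, {D,Q} …(+7); under {D,H} Z still reaches {G,K,R} ∋ R.
Z↔R cannot be blocked by any observed set — no back-door set.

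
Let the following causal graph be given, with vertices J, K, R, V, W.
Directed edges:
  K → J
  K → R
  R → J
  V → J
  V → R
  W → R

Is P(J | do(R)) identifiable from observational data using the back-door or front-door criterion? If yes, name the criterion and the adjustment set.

desc(R)\{R}={J}; candidates ⊆ {K,V,W}.
size 0: {}; under {} R still reaches {J,K,V,W} ∋ J.
size 1: {K}, {V}, {W}; under {K} R still reaches {J,V,W} ∋ J.
{K,V}: R⊥J given {K,V} in G with R→· removed — back-door holds.
P(J|do(R)) = Σ_{K,V} P(J|R,K,V)·P(K,V).

P(J|do(R)): backdoor, adjust for {K, V}.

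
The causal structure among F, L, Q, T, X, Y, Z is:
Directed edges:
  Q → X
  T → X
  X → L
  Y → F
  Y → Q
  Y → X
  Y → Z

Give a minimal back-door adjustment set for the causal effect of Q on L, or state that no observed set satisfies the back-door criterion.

desc(Q)\{Q}={L,X}; candidates ⊆ {F,T,Y,Z}.
size 0: {}; under {} Q still reaches {F,L,X,Y,Z} ∋ L.
{Y}: Q⊥L given {Y} in G with Q→· removed — back-door holds.

Q→L: minimal back-door set {Y}.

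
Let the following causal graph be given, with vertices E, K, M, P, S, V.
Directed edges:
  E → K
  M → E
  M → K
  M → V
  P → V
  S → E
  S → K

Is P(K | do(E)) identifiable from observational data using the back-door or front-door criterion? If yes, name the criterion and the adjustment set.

desc(E)\{E}={K}; candidates ⊆ {M,P,S,V}.
size 0: {}; under {} E still reaches {K,M,S,V} ∋ K.
size 1: {M}, {P}, {S} …(+1); under {M} E still reaches {K,S} ∋ K.
{M,S}: E⊥K given {M,S} in G with E→· removed — back-door holds.
P(K|do(E)) = Σ_{M,S} P(K|E,M,S)·P(M,S).

P(K|do(E)): backdoor, adjust for {M, S}.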